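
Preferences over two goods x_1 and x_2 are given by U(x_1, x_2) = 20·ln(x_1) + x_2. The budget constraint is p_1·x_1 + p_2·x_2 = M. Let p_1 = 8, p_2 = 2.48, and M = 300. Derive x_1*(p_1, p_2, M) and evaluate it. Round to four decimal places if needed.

MU_x_1 = 20/x_1, MU_x_2 = 1. Tangency: 20/x_1 = p_1/p_2.
So x_1*(p_1,p_2) = 20·p_2/p_1, independent of income; and x_2* = (M − 20·p_2)/p_2.
At the given prices: x_1* = 20·2.48/8 = 6.2.

x_1* = 6.2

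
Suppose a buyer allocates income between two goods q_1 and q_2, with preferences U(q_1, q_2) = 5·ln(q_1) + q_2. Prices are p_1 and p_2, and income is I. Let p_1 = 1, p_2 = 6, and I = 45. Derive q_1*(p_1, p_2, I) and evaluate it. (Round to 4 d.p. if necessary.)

Set MRS = p_1/p_2: (5/q_1)/1 = p_1/p_2.
So q_1*(p_1,p_2) = 5·p_2/p_1, independent of income; and q_2* = (I − 5·p_2)/p_2.
At the given prices: q_1* = 5·6/1 = 30.

q_1* = 30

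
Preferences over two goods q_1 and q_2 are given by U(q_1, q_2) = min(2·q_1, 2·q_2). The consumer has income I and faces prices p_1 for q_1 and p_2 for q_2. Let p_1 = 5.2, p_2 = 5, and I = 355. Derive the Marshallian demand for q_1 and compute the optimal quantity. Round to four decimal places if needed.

Leontief preferences: the optimum is at the kink where q_1/2 = q_2/2, i.e. q_2 = q_1.
Budget: p_1·q_1 + p_2·q_1 = I, so (2·p_1 + 2·p_2)·q_1 = 2·I.
Demand: q_1*(p_1,p_2,I) = 2·I/(2·p_1 + 2·p_2), q_2* = 2·I/(2·p_1 + 2·p_2).
Here 2·5.2 + 2·5 = 20.4, giving q_1* = 34.8039.

q_1* = 34.8039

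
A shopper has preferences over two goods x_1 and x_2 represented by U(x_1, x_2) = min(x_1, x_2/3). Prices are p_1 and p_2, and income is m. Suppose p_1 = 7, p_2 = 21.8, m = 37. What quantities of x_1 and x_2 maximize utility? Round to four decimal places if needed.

Leontief preferences: the optimum is at the kink where x_1/1 = x_2/3, i.e. x_2 = 3·x_1.
Budget: p_1·x_1 + p_2·3·x_1 = m, so (p_1 + 3·p_2)·x_1 = m.
Demand: x_1*(p_1,p_2,m) = m/(p_1 + 3·p_2), x_2* = 3·m/(p_1 + 3·p_2).
Here 7 + 3·21.8 = 72.4, giving x_1* = 0.511 and x_2* = 1.5331.

x_1* = 0.511, x_2* = 1.5331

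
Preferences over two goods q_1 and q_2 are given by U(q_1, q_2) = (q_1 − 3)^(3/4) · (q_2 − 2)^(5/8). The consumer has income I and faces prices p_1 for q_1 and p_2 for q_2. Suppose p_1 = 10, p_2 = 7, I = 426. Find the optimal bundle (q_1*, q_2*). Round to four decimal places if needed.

q_1* = 23.8364, q_2* = 26.8052

This is Cobb-Douglas in (q_1−3, q_2−2): tangency gives 0.75·p_2·(q_2−2) = 0.625·p_1·(q_1−3).
Substituting into the budget: q_1* = 3 + 6/11·(I − 3·p_1 − 2·p_2)/p_1, and q_2* = 2 + 5/11·(…)/p_2.
Discretionary income = 426 − 3·10 − 2·7 = 382; q_1* = 3 + 6/11·382/10 = 23.8364; q_2* = 2 + 5/11·382/7 = 26.8052.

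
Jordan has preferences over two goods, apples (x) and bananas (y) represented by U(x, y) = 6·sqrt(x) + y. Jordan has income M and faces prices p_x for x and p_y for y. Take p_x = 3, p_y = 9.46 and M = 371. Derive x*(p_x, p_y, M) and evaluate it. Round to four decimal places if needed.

x* = 89.4916

Utility is quasi-linear in y; the FOC for x is 3/√x = p_x/p_y.
Thus x* = (3·p_y/p_x)² — independent of M — with the rest of income spent on y.
Plugging in: x* = (3·9.46/3)² = 89.4916.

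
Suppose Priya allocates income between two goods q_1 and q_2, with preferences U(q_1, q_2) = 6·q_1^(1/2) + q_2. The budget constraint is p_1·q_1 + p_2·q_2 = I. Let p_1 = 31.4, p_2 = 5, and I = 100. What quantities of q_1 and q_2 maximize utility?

Utility is quasi-linear in q_2; the FOC for q_1 is 3/√q_1 = p_1/p_2.
Solve: √q_1 = 3·p_2/p_1, so q_1*(p_1,p_2) = (3·p_2/p_1)², and q_2* = (I − p_1·q_1*)/p_2.
Plugging in: q_1* = (3·5/31.4)² = 0.2282, q_2* = 18.5669.

q_1* = 0.2282, q_2* = 18.5669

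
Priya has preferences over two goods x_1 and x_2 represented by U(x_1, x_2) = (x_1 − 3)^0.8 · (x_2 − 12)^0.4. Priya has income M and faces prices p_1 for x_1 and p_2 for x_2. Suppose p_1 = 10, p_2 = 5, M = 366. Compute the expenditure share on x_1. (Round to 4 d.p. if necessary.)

share on x_1 = 0.5847

Discretionary income = 366 − 3·10 − 12·5 = 276; x_1* = 3 + 2/3·276/10 = 21.4; x_2* = 12 + 1/3·276/5 = 30.4.
Expenditure on x_1: 10·21.4 = 214; share = 0.5847.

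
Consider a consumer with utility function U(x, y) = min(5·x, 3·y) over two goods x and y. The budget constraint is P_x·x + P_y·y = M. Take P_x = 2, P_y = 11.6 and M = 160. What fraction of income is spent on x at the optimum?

Demand: x*(P_x,P_y,M) = 3·M/(3·P_x + 5·P_y), y* = 5·M/(3·P_x + 5·P_y).
Here 3·2 + 5·11.6 = 64, giving x* = 7.5 and y* = 12.5.
Expenditure on x: 2·7.5 = 15; share = 0.0938.

share on x = 0.0938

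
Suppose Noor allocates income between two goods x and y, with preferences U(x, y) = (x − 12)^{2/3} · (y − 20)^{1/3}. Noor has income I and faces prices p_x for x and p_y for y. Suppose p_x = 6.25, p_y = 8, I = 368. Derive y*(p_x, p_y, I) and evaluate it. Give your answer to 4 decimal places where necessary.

y* = 25.5417

Let x' = x−12, y' = y−20. MRS = 2·y'/x' = p_x/p_y.
Substituting into the budget: x* = 12 + 2/3·(I − 12·p_x − 20·p_y)/p_x, and y* = 20 + 1/3·(…)/p_y.
Discretionary income = 368 − 12·6.25 − 20·8 = 133; y* = 20 + 1/3·133/8 = 25.5417.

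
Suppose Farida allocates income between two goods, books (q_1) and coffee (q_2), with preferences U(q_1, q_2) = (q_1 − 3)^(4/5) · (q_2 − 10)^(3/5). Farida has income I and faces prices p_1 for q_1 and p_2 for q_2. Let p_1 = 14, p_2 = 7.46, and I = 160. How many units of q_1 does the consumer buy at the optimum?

q_1* = 4.7714

Let q_1' = q_1−3, q_2' = q_2−10. MRS = (4/3)·q_2'/q_1' = p_1/p_2.
Substituting into the budget: q_1* = 3 + 4/7·(I − 3·p_1 − 10·p_2)/p_1, and q_2* = 10 + 3/7·(…)/p_2.
Discretionary income = 160 − 3·14 − 10·7.46 = 43.4; q_1* = 3 + 4/7·43.4/14 = 4.7714.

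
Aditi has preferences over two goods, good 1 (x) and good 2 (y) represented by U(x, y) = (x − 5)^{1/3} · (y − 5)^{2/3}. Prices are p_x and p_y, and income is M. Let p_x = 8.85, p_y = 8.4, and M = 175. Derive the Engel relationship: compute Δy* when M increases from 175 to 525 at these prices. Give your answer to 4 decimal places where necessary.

MRS = (1/2)·(y−5)/(x−5). Tangency with p_x/p_y gives y−5 = 2·(p_x/p_y)·(x−5).
Substituting into the budget: x* = 5 + 1/3·(M − 5·p_x − 5·p_y)/p_x, and y* = 5 + 2/3·(…)/p_y.
Discretionary income = 175 − 5·8.85 − 5·8.4 = 88.75; y* = 5 + 2/3·88.75/8.4 = 12.0437.
At M' = 525: y* = 39.8214. Change: 39.8214 − 12.0437 = 27.7778.

Δy* = 27.7778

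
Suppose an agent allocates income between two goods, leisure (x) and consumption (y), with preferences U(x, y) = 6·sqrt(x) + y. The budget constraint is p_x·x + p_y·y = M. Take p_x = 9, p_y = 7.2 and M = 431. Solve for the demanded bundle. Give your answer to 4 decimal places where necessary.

Plugging in: x* = (3·7.2/9)² = 5.76, y* = 52.6611.

x* = 5.76, y* = 52.6611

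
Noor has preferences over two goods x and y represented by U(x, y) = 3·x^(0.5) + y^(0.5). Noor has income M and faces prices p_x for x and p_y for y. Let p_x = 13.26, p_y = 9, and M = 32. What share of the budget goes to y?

MU_x ∝ 3·x^(-0.5), MU_y ∝ y^(-0.5), so MRS = 3·(y/x)^(0.5) = p_x/p_y.
Solve for the ratio: y/x = [(1/3)·p_x/p_y]^(2).
Substitute y = (y/x)·x into the budget: x* = M/(p_x + p_y·(y/x)).
Numerically y/x = 0.24119, so x* = 32/(13.26 + 9·0.24119) = 2.0738 and y* = 0.24119·2.0738 = 0.5002.
Expenditure on y: 9·0.5002 = 4.5016; share = 0.1407.

share on y = 0.1407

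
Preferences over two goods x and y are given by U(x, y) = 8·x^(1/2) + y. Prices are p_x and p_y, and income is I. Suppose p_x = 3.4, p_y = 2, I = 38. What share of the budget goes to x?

MU_x = 4/√x, MU_y = 1. Tangency: 4/√x = p_x/p_y.
Solve: √x = 4·p_y/p_x, so x*(p_x,p_y) = (4·p_y/p_x)², and y* = (I − p_x·x*)/p_y.
Plugging in: x* = (4·2/3.4)² = 5.5363, y* = 9.5882.
Expenditure on x: 3.4·5.5363 = 18.8235; share = 0.4954.

share on x = 0.4954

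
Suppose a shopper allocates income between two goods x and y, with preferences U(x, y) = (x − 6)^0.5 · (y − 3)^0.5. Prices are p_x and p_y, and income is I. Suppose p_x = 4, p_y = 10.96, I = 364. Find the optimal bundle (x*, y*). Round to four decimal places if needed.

This is Cobb-Douglas in (x−6, y−3): tangency gives 0.5·p_y·(y−3) = 0.5·p_x·(x−6).
After buying the subsistence bundle (6, 3), a share 0.5 of the remaining income goes to x: x* = 6 + 0.5·(I − 6p_x − 3p_y)/p_x.
Discretionary income = 364 − 6·4 − 3·10.96 = 307.12; x* = 6 + 0.5·307.12/4 = 44.39; y* = 3 + 0.5·307.12/10.96 = 17.0109.

x* = 44.39, y* = 17.0109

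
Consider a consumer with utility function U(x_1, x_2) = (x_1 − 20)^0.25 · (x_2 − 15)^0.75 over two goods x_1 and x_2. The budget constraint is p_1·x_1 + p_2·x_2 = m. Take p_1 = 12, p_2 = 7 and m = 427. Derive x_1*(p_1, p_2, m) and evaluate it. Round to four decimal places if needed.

x_1* = 21.7083

This is Cobb-Douglas in (x_1−20, x_2−15): tangency gives 0.25·p_2·(x_2−15) = 0.75·p_1·(x_1−20).
Substituting into the budget: x_1* = 20 + 0.25·(m − 20·p_1 − 15·p_2)/p_1, and x_2* = 15 + 0.75·(…)/p_2.
Discretionary income = 427 − 20·12 − 15·7 = 82; x_1* = 20 + 0.25·82/12 = 21.7083.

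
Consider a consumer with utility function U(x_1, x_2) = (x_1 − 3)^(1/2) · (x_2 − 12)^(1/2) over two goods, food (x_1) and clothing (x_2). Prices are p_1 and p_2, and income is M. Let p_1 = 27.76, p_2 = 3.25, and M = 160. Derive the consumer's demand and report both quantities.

Discretionary income = 160 − 3·27.76 − 12·3.25 = 37.72; x_1* = 3 + 0.5·37.72/27.76 = 3.6794; x_2* = 12 + 0.5·37.72/3.25 = 17.8031.

x_1* = 3.6794, x_2* = 17.8031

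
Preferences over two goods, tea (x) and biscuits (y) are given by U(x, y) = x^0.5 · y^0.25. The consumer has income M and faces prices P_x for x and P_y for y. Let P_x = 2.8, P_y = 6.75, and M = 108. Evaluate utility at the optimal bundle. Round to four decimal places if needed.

MU_x/MU_y = (0.5·y)/(0.25·x); tangency sets this equal to P_x/P_y.
Rearranging, P_y·y = (1/2)·P_x·x. Substituting into the budget gives P_x·x·(1 + (1/2)) = M.
Demand: x*(P_x,P_y,M) = 2/3·M/P_x and y* = 1/3·M/P_y.
At P_x=2.8, P_y=6.75, M=108: x* = 2/3·108/2.8 = 25.7143, y* = 5.3333.
Utility at the optimum: U(25.7143, 5.3333) = 7.7061.

V = 7.7061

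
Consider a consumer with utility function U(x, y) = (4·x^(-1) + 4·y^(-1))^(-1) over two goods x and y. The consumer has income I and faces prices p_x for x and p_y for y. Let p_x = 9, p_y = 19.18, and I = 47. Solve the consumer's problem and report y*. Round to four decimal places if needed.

MRS = MU_x/MU_y = (y/x)^(2). Set equal to p_x/p_y.
Solve for the ratio: y/x = [p_x/p_y]^(0.5).
With the ratio pinned down, the budget gives x* = I/(p_x + p_y·(y/x)) and y* = (y/x)·x*.
Numerically y/x = 0.68501, so x* = 47/(9 + 19.18·0.68501) = 2.123 and y* = 0.68501·2.123 = 1.4543.

y* = 1.4543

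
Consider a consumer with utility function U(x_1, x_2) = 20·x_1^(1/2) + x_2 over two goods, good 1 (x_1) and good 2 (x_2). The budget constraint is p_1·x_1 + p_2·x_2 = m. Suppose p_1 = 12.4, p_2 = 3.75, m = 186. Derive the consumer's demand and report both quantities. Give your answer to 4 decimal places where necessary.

x_1* = 9.1457, x_2* = 19.3581

Set MRS = p_1/p_2: 10·x_1^(−1/2) = p_1/p_2.
Thus x_1* = (10·p_2/p_1)² — independent of m — with the rest of income spent on x_2.
Plugging in: x_1* = (10·3.75/12.4)² = 9.1457, x_2* = 19.3581.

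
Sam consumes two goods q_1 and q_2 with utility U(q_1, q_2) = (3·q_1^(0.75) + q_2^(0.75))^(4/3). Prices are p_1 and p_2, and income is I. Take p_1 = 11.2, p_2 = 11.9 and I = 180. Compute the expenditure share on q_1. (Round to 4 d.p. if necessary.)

share on q_1 = 0.9898

MU_q_1 ∝ 3·q_1^(-0.25), MU_q_2 ∝ q_2^(-0.25), so MRS = 3·(q_2/q_1)^(0.25) = p_1/p_2.
Hence q_2/q_1 = ((1/3)·p_1/p_2)^(1/(0.25)), i.e. raised to the 4 power.
With the ratio pinned down, the budget gives q_1* = I/(p_1 + p_2·(q_2/q_1)) and q_2* = (q_2/q_1)·q_1*.
Numerically q_2/q_1 = 0.009687, so q_1* = 180/(11.2 + 11.9·0.009687) = 15.9077 and q_2* = 0.009687·15.9077 = 0.1541.
Expenditure on q_1: 11.2·15.9077 = 178.1662; share = 0.9898.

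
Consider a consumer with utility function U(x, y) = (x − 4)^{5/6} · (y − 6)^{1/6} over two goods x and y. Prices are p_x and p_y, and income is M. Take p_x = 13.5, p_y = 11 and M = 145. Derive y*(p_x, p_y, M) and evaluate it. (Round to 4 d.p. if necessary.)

This is Cobb-Douglas in (x−4, y−6): tangency gives 5/6·p_y·(y−6) = 1/6·p_x·(x−4).
After buying the subsistence bundle (4, 6), a share 5/6 of the remaining income goes to x: x* = 4 + 5/6·(M − 4p_x − 6p_y)/p_x.
Discretionary income = 145 − 4·13.5 − 6·11 = 25; y* = 6 + 1/6·25/11 = 6.3788.

y* = 6.3788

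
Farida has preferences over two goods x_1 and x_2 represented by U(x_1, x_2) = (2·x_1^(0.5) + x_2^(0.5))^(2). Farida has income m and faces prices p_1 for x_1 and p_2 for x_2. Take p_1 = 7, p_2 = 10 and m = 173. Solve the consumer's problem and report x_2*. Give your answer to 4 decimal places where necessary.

Substitute x_2 = (x_2/x_1)·x_1 into the budget: x_1* = m/(p_1 + p_2·(x_2/x_1)).
Numerically x_2/x_1 = 0.1225, so x_1* = 173/(7 + 10·0.1225) = 21.0334 and x_2* = 0.1225·21.0334 = 2.5766.

x_2* = 2.5766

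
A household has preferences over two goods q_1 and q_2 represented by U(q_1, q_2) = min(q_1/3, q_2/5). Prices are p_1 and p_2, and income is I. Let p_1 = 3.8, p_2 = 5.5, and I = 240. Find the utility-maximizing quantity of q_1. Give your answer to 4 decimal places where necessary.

With perfect complements, no substitution: consume in ratio q_1:q_2 = 3:5.
Budget: p_1·q_1 + p_2·(5/3)·q_1 = I, so (3·p_1 + 5·p_2)·q_1 = 3·I.
Demand: q_1*(p_1,p_2,I) = 3·I/(3·p_1 + 5·p_2), q_2* = 5·I/(3·p_1 + 5·p_2).
Here 3·3.8 + 5·5.5 = 38.9, giving q_1* = 18.509.

q_1* = 18.509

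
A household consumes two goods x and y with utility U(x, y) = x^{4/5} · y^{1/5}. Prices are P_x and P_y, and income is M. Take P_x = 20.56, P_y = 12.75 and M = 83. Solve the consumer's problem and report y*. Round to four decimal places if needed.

y* = 1.302

Demand: x*(P_x,P_y,M) = 0.8·M/P_x and y* = 0.2·M/P_y.
At P_x=20.56, P_y=12.75, M=83: y* = 0.2·83/12.75 = 1.302.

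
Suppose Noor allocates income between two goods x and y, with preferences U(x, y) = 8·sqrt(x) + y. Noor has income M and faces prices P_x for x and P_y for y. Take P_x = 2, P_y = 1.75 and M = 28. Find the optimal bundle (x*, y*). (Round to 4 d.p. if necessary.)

x* = 12.25, y* = 2

Utility is quasi-linear in y; the FOC for x is 4/√x = P_x/P_y.
Thus x* = (4·P_y/P_x)² — independent of M — with the rest of income spent on y.
Plugging in: x* = (4·1.75/2)² = 12.25, y* = 2.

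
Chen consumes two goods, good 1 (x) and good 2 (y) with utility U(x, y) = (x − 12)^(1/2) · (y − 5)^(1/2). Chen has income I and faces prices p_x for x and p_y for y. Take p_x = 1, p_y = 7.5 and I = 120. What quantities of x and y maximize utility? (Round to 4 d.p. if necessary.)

x* = 47.25, y* = 9.7

This is Cobb-Douglas in (x−12, y−5): tangency gives 0.5·p_y·(y−5) = 0.5·p_x·(x−12).
After buying the subsistence bundle (12, 5), a share 0.5 of the remaining income goes to x: x* = 12 + 0.5·(I − 12p_x − 5p_y)/p_x.
Discretionary income = 120 − 12·1 − 5·7.5 = 70.5; x* = 12 + 0.5·70.5/1 = 47.25; y* = 5 + 0.5·70.5/7.5 = 9.7.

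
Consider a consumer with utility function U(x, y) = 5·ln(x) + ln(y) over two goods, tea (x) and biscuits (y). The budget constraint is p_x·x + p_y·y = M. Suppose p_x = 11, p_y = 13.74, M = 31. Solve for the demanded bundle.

x* = 2.3485, y* = 0.376

MU_x/MU_y = (5·y)/(x); tangency sets this equal to p_x/p_y.
So 5·p_y·y = p_x·x; combined with the budget, a share 5/6 of income goes to x.
Demand: x*(p_x,p_y,M) = 5/6·M/p_x and y* = 1/6·M/p_y.
At p_x=11, p_y=13.74, M=31: x* = 5/6·31/11 = 2.3485, y* = 0.376.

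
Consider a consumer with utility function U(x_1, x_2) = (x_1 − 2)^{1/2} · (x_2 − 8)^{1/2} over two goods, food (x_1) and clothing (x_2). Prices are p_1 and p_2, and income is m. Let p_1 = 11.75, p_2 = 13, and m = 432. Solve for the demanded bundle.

Let x_1' = x_1−2, x_2' = x_2−8. MRS = x_2'/x_1' = p_1/p_2.
Substituting into the budget: x_1* = 2 + 0.5·(m − 2·p_1 − 8·p_2)/p_1, and x_2* = 8 + 0.5·(…)/p_2.
Discretionary income = 432 − 2·11.75 − 8·13 = 304.5; x_1* = 2 + 0.5·304.5/11.75 = 14.9574; x_2* = 8 + 0.5·304.5/13 = 19.7115.

x_1* = 14.9574, x_2* = 19.7115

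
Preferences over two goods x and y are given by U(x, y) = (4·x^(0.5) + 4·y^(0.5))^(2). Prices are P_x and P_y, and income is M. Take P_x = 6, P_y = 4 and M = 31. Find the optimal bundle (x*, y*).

x* = 2.0667, y* = 4.65

MRS = MU_x/MU_y = (y/x)^(0.5). Set equal to P_x/P_y.
Hence y/x = (P_x/P_y)^(1/(0.5)), i.e. raised to the 2 power.
With the ratio pinned down, the budget gives x* = M/(P_x + P_y·(y/x)) and y* = (y/x)·x*.
Numerically y/x = 2.25, so x* = 31/(6 + 4·2.25) = 2.0667 and y* = 2.25·2.0667 = 4.65.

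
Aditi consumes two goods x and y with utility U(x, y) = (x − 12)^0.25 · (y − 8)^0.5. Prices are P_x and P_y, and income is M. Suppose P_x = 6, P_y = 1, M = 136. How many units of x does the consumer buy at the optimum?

Substituting into the budget: x* = 12 + 1/3·(M − 12·P_x − 8·P_y)/P_x, and y* = 8 + 2/3·(…)/P_y.
Discretionary income = 136 − 12·6 − 8·1 = 56; x* = 12 + 1/3·56/6 = 15.1111.

x* = 15.1111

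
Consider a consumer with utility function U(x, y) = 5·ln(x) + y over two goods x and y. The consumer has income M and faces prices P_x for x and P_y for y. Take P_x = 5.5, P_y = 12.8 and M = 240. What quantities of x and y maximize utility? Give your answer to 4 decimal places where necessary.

So x*(P_x,P_y) = 5·P_y/P_x, independent of income; and y* = (M − 5·P_y)/P_y.
At the given prices: x* = 5·12.8/5.5 = 11.6364, and y* = 13.75.

x* = 11.6364, y* = 13.75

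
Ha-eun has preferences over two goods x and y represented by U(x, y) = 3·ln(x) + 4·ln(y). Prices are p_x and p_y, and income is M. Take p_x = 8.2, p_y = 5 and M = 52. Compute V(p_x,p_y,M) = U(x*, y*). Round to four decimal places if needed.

V = 10.1282

At p_x=8.2, p_y=5, M=52: x* = 3/7·52/8.2 = 2.7178, y* = 5.9429.
Utility at the optimum: U(2.7178, 5.9429) = 10.1282.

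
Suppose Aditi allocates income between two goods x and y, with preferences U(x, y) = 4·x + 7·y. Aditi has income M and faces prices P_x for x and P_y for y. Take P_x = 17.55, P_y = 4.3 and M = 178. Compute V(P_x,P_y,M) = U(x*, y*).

V = 289.7674

Linear utility — the consumer picks whichever good has higher MU/price: 4/17.55 = 0.2279 vs 7/4.3 = 1.6279.
y gives more utility per dollar, so spend all income on y: y* = M/P_y, x* = 0.
Numerically: x* = 0, y* = 41.3953.
Utility at the optimum: U(0, 41.3953) = 289.7674.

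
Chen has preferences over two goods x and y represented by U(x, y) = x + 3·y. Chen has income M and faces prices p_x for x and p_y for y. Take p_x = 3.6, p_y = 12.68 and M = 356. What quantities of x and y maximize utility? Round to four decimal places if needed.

x* = 98.8889, y* = 0

x gives more utility per dollar, so spend all income on x: x* = M/p_x, y* = 0.
Numerically: x* = 98.8889, y* = 0.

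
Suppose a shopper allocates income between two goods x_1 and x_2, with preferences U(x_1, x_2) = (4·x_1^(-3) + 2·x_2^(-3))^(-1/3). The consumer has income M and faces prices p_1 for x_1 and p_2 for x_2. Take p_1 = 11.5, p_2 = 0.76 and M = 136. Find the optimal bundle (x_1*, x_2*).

Numerically x_2/x_1 = 1.658493, so x_1* = 136/(11.5 + 0.76·1.658493) = 10.6579 and x_2* = 1.658493·10.6579 = 17.6761.

x_1* = 10.6579, x_2* = 17.6761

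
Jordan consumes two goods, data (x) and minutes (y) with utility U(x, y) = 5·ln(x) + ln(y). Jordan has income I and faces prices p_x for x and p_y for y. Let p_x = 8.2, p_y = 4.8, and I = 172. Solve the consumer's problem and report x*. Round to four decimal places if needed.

Demand: x*(p_x,p_y,I) = 5/6·I/p_x and y* = 1/6·I/p_y.
At p_x=8.2, p_y=4.8, I=172: x* = 5/6·172/8.2 = 17.4797.

x* = 17.4797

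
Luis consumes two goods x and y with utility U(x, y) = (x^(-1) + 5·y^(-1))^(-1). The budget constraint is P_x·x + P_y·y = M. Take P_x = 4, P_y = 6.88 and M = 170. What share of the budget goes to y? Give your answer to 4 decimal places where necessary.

share on y = 0.7457

MRS = MU_x/MU_y = (1/5)·(y/x)^(2). Set equal to P_x/P_y.
Solve for the ratio: y/x = [5·P_x/P_y]^(0.5).
With the ratio pinned down, the budget gives x* = M/(P_x + P_y·(y/x)) and y* = (y/x)·x*.
Numerically y/x = 1.704986, so x* = 170/(4 + 6.88·1.704986) = 10.8072 and y* = 1.704986·10.8072 = 18.4261.
Expenditure on y: 6.88·18.4261 = 126.7713; share = 0.7457.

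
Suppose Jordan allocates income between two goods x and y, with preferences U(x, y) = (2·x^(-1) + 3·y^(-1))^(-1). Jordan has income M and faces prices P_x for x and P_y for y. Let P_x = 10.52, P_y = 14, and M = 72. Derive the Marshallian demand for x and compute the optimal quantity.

x* = 2.8365

From the CES first-order condition, (2/3)·(y/x)^(2) = P_x/P_y.
Hence y/x = ((3/2)·P_x/P_y)^(1/(2)), i.e. raised to the 0.5 power.
Substitute y = (y/x)·x into the budget: x* = M/(P_x + P_y·(y/x)).
Numerically y/x = 1.06167, so x* = 72/(10.52 + 14·1.06167) = 2.8365.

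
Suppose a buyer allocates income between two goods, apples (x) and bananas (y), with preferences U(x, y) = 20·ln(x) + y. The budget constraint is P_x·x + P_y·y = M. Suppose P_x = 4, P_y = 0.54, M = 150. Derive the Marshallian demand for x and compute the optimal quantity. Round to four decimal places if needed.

Set MRS = P_x/P_y: (20/x)/1 = P_x/P_y.
So x*(P_x,P_y) = 20·P_y/P_x, independent of income; and y* = (M − 20·P_y)/P_y.
At the given prices: x* = 20·0.54/4 = 2.7.

x* = 2.7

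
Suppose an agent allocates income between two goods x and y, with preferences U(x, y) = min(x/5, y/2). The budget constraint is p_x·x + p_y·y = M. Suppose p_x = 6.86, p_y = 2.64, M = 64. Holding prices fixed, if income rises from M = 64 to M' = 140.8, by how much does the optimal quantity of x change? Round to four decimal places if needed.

Δx* = 9.7019

With perfect complements, no substitution: consume in ratio x:y = 5:2.
Budget: p_x·x + p_y·(2/5)·x = M, so (5·p_x + 2·p_y)·x = 5·M.
Demand: x*(p_x,p_y,M) = 5·M/(5·p_x + 2·p_y), y* = 2·M/(5·p_x + 2·p_y).
Here 5·6.86 + 2·2.64 = 39.58, giving x* = 8.0849.
At M' = 140.8: x* = 17.7868. Change: 17.7868 − 8.0849 = 9.7019.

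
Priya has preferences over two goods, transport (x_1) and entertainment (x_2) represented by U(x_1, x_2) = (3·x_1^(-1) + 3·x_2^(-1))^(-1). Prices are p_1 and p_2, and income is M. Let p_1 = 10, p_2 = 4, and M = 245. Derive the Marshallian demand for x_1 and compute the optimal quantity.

x_1* = 15.0081

Substitute x_2 = (x_2/x_1)·x_1 into the budget: x_1* = M/(p_1 + p_2·(x_2/x_1)).
Numerically x_2/x_1 = 1.581139, so x_1* = 245/(10 + 4·1.581139) = 15.0081.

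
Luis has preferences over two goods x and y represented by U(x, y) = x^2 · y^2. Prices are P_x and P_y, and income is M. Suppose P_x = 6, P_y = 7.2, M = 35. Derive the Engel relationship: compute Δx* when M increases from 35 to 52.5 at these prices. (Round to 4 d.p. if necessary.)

MU_x/MU_y = (2·y)/(2·x); tangency sets this equal to P_x/P_y.
So 2·P_y·y = 2·P_x·x; combined with the budget, a share 0.5 of income goes to x.
Demand: x*(P_x,P_y,M) = 0.5·M/P_x and y* = 0.5·M/P_y.
At P_x=6, P_y=7.2, M=35: x* = 0.5·35/6 = 2.9167.
At M' = 52.5: x* = 4.375. Change: 4.375 − 2.9167 = 1.4583.

Δx* = 1.4583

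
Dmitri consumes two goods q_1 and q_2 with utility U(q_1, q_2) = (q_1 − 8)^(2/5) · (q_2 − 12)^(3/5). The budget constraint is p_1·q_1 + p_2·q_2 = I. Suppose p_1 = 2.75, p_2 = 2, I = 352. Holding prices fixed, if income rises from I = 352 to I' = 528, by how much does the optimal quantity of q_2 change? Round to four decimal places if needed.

This is Cobb-Douglas in (q_1−8, q_2−12): tangency gives 0.4·p_2·(q_2−12) = 0.6·p_1·(q_1−8).
After buying the subsistence bundle (8, 12), a share 0.4 of the remaining income goes to q_1: q_1* = 8 + 0.4·(I − 8p_1 − 12p_2)/p_1.
Discretionary income = 352 − 8·2.75 − 12·2 = 306; q_2* = 12 + 0.6·306/2 = 103.8.
At I' = 528: q_2* = 156.6. Change: 156.6 − 103.8 = 52.8.

Δq_2* = 52.8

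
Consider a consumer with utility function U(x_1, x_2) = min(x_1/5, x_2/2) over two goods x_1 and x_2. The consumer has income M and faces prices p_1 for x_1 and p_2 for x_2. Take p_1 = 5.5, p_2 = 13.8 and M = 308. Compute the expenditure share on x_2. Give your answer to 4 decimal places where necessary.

Demand: x_1*(p_1,p_2,M) = 5·M/(5·p_1 + 2·p_2), x_2* = 2·M/(5·p_1 + 2·p_2).
Here 5·5.5 + 2·13.8 = 55.1, giving x_1* = 27.9492 and x_2* = 11.1797.
Expenditure on x_2: 13.8·11.1797 = 154.2795; share = 0.5009.

share on x_2 = 0.5009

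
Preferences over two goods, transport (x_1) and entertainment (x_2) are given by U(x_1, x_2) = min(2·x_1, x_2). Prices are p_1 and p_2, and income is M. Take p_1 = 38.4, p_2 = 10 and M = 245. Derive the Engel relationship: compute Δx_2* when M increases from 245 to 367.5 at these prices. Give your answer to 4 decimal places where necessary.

Δx_2* = 4.1952

Leontief preferences: the optimum is at the kink where x_1/1 = x_2/2, i.e. x_2 = 2·x_1.
Budget: p_1·x_1 + p_2·2·x_1 = M, so (p_1 + 2·p_2)·x_1 = M.
Demand: x_1*(p_1,p_2,M) = M/(p_1 + 2·p_2), x_2* = 2·M/(p_1 + 2·p_2).
Here 38.4 + 2·10 = 58.4, giving x_2* = 8.3904.
At M' = 367.5: x_2* = 12.5856. Change: 12.5856 − 8.3904 = 4.1952.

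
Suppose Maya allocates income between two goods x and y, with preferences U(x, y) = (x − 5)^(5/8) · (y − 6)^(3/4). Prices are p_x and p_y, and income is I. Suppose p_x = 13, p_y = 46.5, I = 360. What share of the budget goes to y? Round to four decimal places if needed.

This is Cobb-Douglas in (x−5, y−6): tangency gives 0.625·p_y·(y−6) = 0.75·p_x·(x−5).
Substituting into the budget: x* = 5 + 5/11·(I − 5·p_x − 6·p_y)/p_x, and y* = 6 + 6/11·(…)/p_y.
Discretionary income = 360 − 5·13 − 6·46.5 = 16; x* = 5 + 5/11·16/13 = 5.5594; y* = 6 + 6/11·16/46.5 = 6.1877.
Expenditure on y: 46.5·6.1877 = 287.7273; share = 0.7992.

share on y = 0.7992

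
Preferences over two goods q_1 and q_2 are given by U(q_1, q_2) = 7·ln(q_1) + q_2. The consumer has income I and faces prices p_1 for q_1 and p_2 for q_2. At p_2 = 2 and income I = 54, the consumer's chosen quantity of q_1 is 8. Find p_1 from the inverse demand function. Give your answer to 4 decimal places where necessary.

MU_q_1 = 7/q_1, MU_q_2 = 1. Tangency: 7/q_1 = p_1/p_2.
So q_1*(p_1,p_2) = 7·p_2/p_1, independent of income; and q_2* = (I − 7·p_2)/p_2.
Set q_1* = 8 in the demand function and solve for p_1: p_1 = 1.75.

p_1 = 1.75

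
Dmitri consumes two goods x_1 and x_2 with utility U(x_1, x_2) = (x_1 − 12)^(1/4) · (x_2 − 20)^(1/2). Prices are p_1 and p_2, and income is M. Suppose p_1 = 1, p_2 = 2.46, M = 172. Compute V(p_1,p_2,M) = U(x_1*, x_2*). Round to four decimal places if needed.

Let x_1' = x_1−12, x_2' = x_2−20. MRS = (1/2)·x_2'/x_1' = p_1/p_2.
Substituting into the budget: x_1* = 12 + 1/3·(M − 12·p_1 − 20·p_2)/p_1, and x_2* = 20 + 2/3·(…)/p_2.
Discretionary income = 172 − 12·1 − 20·2.46 = 110.8; x_1* = 12 + 1/3·110.8/1 = 48.9333; x_2* = 20 + 2/3·110.8/2.46 = 50.0271.
Utility at the optimum: U(48.9333, 50.0271) = 13.5086.

V = 13.5086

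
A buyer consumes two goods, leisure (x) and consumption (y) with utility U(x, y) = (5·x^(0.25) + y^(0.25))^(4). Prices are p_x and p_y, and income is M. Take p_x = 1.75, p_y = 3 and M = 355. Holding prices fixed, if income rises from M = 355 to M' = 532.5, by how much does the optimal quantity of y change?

Δy* = 5.2674

MU_x ∝ 5·x^(-0.75), MU_y ∝ y^(-0.75), so MRS = 5·(y/x)^(0.75) = p_x/p_y.
Hence y/x = ((1/5)·p_x/p_y)^(1/(0.75)), i.e. raised to the 4/3 power.
Substitute y = (y/x)·x into the budget: x* = M/(p_x + p_y·(y/x)).
Numerically y/x = 0.057007, so x* = 355/(1.75 + 3·0.057007) = 184.7975 and y* = 0.057007·184.7975 = 10.5348.
At M' = 532.5: y* = 15.8022. Change: 15.8022 − 10.5348 = 5.2674.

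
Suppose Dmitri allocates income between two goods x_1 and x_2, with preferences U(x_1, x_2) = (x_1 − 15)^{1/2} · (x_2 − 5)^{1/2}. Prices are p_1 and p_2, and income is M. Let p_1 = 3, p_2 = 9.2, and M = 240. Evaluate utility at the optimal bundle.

MRS = (x_2−5)/(x_1−15). Tangency with p_1/p_2 gives x_2−5 = (p_1/p_2)·(x_1−15).
Substituting into the budget: x_1* = 15 + 0.5·(M − 15·p_1 − 5·p_2)/p_1, and x_2* = 5 + 0.5·(…)/p_2.
Discretionary income = 240 − 15·3 − 5·9.2 = 149; x_1* = 15 + 0.5·149/3 = 39.8333; x_2* = 5 + 0.5·149/9.2 = 13.0978.
Utility at the optimum: U(39.8333, 13.0978) = 14.1808.

V = 14.1808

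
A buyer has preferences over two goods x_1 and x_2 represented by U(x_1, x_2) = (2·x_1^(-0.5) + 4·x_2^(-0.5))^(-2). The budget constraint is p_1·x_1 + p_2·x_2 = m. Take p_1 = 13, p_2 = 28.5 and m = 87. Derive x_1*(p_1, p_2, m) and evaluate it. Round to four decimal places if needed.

x_1* = 2.1855

MRS = MU_x_1/MU_x_2 = (1/2)·(x_2/x_1)^(1.5). Set equal to p_1/p_2.
Solve for the ratio: x_2/x_1 = [2·p_1/p_2]^(2/3).
With the ratio pinned down, the budget gives x_1* = m/(p_1 + p_2·(x_2/x_1)) and x_2* = (x_2/x_1)·x_1*.
Numerically x_2/x_1 = 0.94063, so x_1* = 87/(13 + 28.5·0.94063) = 2.1855.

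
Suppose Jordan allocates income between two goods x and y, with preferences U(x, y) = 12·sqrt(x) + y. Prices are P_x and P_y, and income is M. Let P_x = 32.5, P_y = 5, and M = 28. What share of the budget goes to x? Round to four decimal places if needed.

Set MRS = P_x/P_y: 6·x^(−1/2) = P_x/P_y.
Thus x* = (6·P_y/P_x)² — independent of M — with the rest of income spent on y.
Plugging in: x* = (6·5/32.5)² = 0.8521, y* = 0.0615.
Expenditure on x: 32.5·0.8521 = 27.6923; share = 0.989.

share on x = 0.989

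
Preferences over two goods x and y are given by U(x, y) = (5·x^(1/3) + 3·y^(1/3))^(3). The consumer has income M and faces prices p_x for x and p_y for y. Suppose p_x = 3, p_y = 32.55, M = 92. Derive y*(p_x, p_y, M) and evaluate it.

y* = 0.3495

Substitute y = (y/x)·x into the budget: x* = M/(p_x + p_y·(y/x)).
Numerically y/x = 0.013004, so x* = 92/(3 + 32.55·0.013004) = 26.8748 and y* = 0.013004·26.8748 = 0.3495.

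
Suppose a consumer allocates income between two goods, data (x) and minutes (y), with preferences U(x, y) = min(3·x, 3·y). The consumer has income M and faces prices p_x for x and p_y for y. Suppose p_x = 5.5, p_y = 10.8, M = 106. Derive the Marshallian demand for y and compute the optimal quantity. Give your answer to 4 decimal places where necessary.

Leontief preferences: the optimum is at the kink where x/3 = y/3, i.e. y = x.
Budget: p_x·x + p_y·x = M, so (3·p_x + 3·p_y)·x = 3·M.
Demand: x*(p_x,p_y,M) = 3·M/(3·p_x + 3·p_y), y* = 3·M/(3·p_x + 3·p_y).
Here 3·5.5 + 3·10.8 = 48.9, giving y* = 6.5031.

y* = 6.5031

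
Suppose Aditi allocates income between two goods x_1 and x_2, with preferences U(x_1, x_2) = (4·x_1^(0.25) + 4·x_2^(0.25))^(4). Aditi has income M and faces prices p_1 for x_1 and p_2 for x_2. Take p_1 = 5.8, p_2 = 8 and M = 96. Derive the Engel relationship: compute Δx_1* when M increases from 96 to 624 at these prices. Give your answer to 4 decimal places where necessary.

MU_x_1 ∝ 4·x_1^(-0.75), MU_x_2 ∝ 4·x_2^(-0.75), so MRS = (x_2/x_1)^(0.75) = p_1/p_2.
Hence x_2/x_1 = (p_1/p_2)^(1/(0.75)), i.e. raised to the 4/3 power.
With the ratio pinned down, the budget gives x_1* = M/(p_1 + p_2·(x_2/x_1)) and x_2* = (x_2/x_1)·x_1*.
Numerically x_2/x_1 = 0.651304, so x_1* = 96/(5.8 + 8·0.651304) = 8.719.
At M' = 624: x_1* = 56.6735. Change: 56.6735 − 8.719 = 47.9545.

Δx_1* = 47.9545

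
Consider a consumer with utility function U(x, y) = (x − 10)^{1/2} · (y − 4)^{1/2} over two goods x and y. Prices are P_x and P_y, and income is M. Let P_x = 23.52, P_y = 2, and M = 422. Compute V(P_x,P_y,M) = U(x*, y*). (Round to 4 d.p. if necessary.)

After buying the subsistence bundle (10, 4), a share 0.5 of the remaining income goes to x: x* = 10 + 0.5·(M − 10P_x − 4P_y)/P_x.
Discretionary income = 422 − 10·23.52 − 4·2 = 178.8; x* = 10 + 0.5·178.8/23.52 = 13.801; y* = 4 + 0.5·178.8/2 = 48.7.
Utility at the optimum: U(13.801, 48.7) = 13.0348.

V = 13.0348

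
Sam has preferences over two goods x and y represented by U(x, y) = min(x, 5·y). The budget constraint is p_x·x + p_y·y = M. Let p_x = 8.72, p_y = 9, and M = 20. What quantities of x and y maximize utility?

x* = 1.9011, y* = 0.3802

Leontief preferences: the optimum is at the kink where x/5 = y/1, i.e. y = (1/5)·x.
Budget: p_x·x + p_y·(1/5)·x = M, so (5·p_x + p_y)·x = 5·M.
Demand: x*(p_x,p_y,M) = 5·M/(5·p_x + p_y), y* = M/(5·p_x + p_y).
Here 5·8.72 + 9 = 52.6, giving x* = 1.9011 and y* = 0.3802.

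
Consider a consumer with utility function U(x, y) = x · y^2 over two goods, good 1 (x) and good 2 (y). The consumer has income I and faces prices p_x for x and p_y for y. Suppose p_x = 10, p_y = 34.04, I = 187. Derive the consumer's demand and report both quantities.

Demand: x*(p_x,p_y,I) = 1/3·I/p_x and y* = 2/3·I/p_y.
At p_x=10, p_y=34.04, I=187: x* = 1/3·187/10 = 6.2333, y* = 3.6624.

x* = 6.2333, y* = 3.6624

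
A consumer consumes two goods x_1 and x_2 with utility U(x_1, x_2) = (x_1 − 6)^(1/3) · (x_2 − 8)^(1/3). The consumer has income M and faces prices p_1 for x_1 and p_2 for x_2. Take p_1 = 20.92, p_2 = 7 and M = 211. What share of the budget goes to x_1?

Let x_1' = x_1−6, x_2' = x_2−8. MRS = x_2'/x_1' = p_1/p_2.
After buying the subsistence bundle (6, 8), a share 0.5 of the remaining income goes to x_1: x_1* = 6 + 0.5·(M − 6p_1 − 8p_2)/p_1.
Discretionary income = 211 − 6·20.92 − 8·7 = 29.48; x_1* = 6 + 0.5·29.48/20.92 = 6.7046; x_2* = 8 + 0.5·29.48/7 = 10.1057.
Expenditure on x_1: 20.92·6.7046 = 140.26; share = 0.6647.

share on x_1 = 0.6647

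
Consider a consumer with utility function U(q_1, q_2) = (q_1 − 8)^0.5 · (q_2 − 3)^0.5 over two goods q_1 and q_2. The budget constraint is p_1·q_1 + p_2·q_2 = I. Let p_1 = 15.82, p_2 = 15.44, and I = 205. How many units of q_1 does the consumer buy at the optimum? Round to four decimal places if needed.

q_1* = 9.0152

Let q_1' = q_1−8, q_2' = q_2−3. MRS = q_2'/q_1' = p_1/p_2.
After buying the subsistence bundle (8, 3), a share 0.5 of the remaining income goes to q_1: q_1* = 8 + 0.5·(I − 8p_1 − 3p_2)/p_1.
Discretionary income = 205 − 8·15.82 − 3·15.44 = 32.12; q_1* = 8 + 0.5·32.12/15.82 = 9.0152.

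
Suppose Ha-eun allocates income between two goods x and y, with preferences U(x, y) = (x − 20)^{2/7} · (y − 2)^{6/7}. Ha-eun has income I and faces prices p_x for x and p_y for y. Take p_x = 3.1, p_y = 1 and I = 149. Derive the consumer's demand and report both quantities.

This is Cobb-Douglas in (x−20, y−2): tangency gives 2/7·p_y·(y−2) = 6/7·p_x·(x−20).
After buying the subsistence bundle (20, 2), a share 0.25 of the remaining income goes to x: x* = 20 + 0.25·(I − 20p_x − 2p_y)/p_x.
Discretionary income = 149 − 20·3.1 − 2·1 = 85; x* = 20 + 0.25·85/3.1 = 26.8548; y* = 2 + 0.75·85/1 = 65.75.

x* = 26.8548, y* = 65.75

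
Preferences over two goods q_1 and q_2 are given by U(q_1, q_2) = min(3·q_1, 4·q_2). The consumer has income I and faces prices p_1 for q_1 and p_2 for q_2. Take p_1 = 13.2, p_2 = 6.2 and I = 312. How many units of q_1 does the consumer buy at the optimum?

Demand: q_1*(p_1,p_2,I) = 4·I/(4·p_1 + 3·p_2), q_2* = 3·I/(4·p_1 + 3·p_2).
Here 4·13.2 + 3·6.2 = 71.4, giving q_1* = 17.479.

q_1* = 17.479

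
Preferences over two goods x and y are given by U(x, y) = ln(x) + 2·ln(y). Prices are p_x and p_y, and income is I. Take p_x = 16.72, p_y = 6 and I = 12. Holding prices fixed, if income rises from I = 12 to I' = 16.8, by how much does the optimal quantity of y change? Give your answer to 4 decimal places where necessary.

Δy* = 0.5333

MU_x/MU_y = (y)/(2·x); tangency sets this equal to p_x/p_y.
So p_y·y = 2·p_x·x; combined with the budget, a share 1/3 of income goes to x.
Demand: x*(p_x,p_y,I) = 1/3·I/p_x and y* = 2/3·I/p_y.
At p_x=16.72, p_y=6, I=12: y* = 2/3·12/6 = 1.3333.
At I' = 16.8: y* = 1.8667. Change: 1.8667 − 1.3333 = 0.5333.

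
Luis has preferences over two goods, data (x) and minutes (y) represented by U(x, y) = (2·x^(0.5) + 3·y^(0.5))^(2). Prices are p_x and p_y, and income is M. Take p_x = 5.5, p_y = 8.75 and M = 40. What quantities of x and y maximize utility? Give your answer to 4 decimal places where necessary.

MU_x ∝ 2·x^(-0.5), MU_y ∝ 3·y^(-0.5), so MRS = (2/3)·(y/x)^(0.5) = p_x/p_y.
Hence y/x = ((3/2)·p_x/p_y)^(1/(0.5)), i.e. raised to the 2 power.
Substitute y = (y/x)·x into the budget: x* = M/(p_x + p_y·(y/x)).
Numerically y/x = 0.88898, so x* = 40/(5.5 + 8.75·0.88898) = 3.0124 and y* = 0.88898·3.0124 = 2.6779.

x* = 3.0124, y* = 2.6779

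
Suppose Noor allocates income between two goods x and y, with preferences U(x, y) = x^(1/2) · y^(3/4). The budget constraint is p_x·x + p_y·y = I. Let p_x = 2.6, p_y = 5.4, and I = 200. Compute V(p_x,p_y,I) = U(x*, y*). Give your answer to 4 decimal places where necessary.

V = 56.7739

The MRS is (2/3)·y/x. Set MRS = p_x/p_y.
So 0.5·p_y·y = 0.75·p_x·x; combined with the budget, a share 0.4 of income goes to x.
Demand: x*(p_x,p_y,I) = 0.4·I/p_x and y* = 0.6·I/p_y.
At p_x=2.6, p_y=5.4, I=200: x* = 0.4·200/2.6 = 30.7692, y* = 22.2222.
Utility at the optimum: U(30.7692, 22.2222) = 56.7739.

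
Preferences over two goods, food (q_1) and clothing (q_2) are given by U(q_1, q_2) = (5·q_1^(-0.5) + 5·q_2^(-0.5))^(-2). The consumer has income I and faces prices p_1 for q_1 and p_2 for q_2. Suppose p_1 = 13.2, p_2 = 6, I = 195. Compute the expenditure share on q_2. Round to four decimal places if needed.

share on q_2 = 0.4347

MU_q_1 ∝ 5·q_1^(-1.5), MU_q_2 ∝ 5·q_2^(-1.5), so MRS = (q_2/q_1)^(1.5) = p_1/p_2.
Solve for the ratio: q_2/q_1 = [p_1/p_2]^(2/3).
With the ratio pinned down, the budget gives q_1* = I/(p_1 + p_2·(q_2/q_1)) and q_2* = (q_2/q_1)·q_1*.
Numerically q_2/q_1 = 1.691538, so q_1* = 195/(13.2 + 6·1.691538) = 8.3515 and q_2* = 1.691538·8.3515 = 14.1268.
Expenditure on q_2: 6·14.1268 = 84.7608; share = 0.4347.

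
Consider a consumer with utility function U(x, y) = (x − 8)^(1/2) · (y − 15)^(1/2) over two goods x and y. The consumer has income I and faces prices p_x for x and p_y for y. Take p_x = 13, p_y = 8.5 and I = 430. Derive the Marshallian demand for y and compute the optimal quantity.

Discretionary income = 430 − 8·13 − 15·8.5 = 198.5; y* = 15 + 0.5·198.5/8.5 = 26.6765.

y* = 26.6765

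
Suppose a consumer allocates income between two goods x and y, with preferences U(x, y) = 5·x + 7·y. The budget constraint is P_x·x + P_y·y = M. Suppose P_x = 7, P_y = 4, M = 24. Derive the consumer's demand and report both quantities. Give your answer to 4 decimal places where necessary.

Perfect substitutes: compare marginal utility per dollar. 5/P_x vs 7/P_y → 0.7143 vs 1.75.
y gives more utility per dollar, so spend all income on y: y* = M/P_y, x* = 0.
Numerically: x* = 0, y* = 6.

x* = 0, y* = 6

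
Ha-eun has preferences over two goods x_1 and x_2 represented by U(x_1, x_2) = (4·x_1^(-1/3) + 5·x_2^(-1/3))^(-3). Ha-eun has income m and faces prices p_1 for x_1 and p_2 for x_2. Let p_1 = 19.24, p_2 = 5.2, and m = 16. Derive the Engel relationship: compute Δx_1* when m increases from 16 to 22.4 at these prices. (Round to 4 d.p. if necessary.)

MRS = MU_x_1/MU_x_2 = (4/5)·(x_2/x_1)^(4/3). Set equal to p_1/p_2.
Hence x_2/x_1 = ((5/4)·p_1/p_2)^(1/(4/3)), i.e. raised to the 0.75 power.
Substitute x_2 = (x_2/x_1)·x_1 into the budget: x_1* = m/(p_1 + p_2·(x_2/x_1)).
Numerically x_2/x_1 = 3.153797, so x_1* = 16/(19.24 + 5.2·3.153797) = 0.4489.
At m' = 22.4: x_1* = 0.6285. Change: 0.6285 − 0.4489 = 0.1796.

Δx_1* = 0.1796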